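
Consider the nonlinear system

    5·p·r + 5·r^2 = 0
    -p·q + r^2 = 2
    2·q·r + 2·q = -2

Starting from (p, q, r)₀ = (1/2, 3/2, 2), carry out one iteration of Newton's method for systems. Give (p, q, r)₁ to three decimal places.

(-0.254, 0.055, 1.224)

At (1/2, 3/2, 2): F = (25.000, 1.250, 11.000).
Jacobian J = [[5·r, 0, 5·p + 10·r], [-q, -p, 2·r], [0, 2·r + 2, 2·q]].
At the point, J = [[10.000, 0.000, 22.500], [-1.500, -0.500, 4.000], [0.000, 6.000, 3.000]] (det J = -457.500).
Solving J·Δ = −F gives Δ = (-0.754, -1.445, -0.776).
Then the next iterate is (p, q, r)₁ = (-0.254, 0.055, 1.224).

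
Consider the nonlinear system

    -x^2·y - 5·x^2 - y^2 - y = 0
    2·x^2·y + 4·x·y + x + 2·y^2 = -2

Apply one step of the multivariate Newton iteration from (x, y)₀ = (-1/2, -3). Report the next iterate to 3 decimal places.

(-8.577, 1.769)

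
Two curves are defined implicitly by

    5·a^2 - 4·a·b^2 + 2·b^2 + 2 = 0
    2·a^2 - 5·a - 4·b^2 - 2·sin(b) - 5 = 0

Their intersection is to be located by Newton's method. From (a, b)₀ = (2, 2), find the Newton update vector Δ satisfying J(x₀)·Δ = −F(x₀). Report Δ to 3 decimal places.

(49.899, 8.233)

At (2, 2): F = (-2.000, -24.81859).
Jacobian J = [[10·a - 4·b^2, -8·a·b + 4·b], [4·a - 5, -8·b - 2·cos(b)]].
At the point, J = [[4.000, -24.000], [3.000, -15.16771]] (det J = 11.32917).
Solving J·Δ = −F gives Δ = (49.899, 8.233).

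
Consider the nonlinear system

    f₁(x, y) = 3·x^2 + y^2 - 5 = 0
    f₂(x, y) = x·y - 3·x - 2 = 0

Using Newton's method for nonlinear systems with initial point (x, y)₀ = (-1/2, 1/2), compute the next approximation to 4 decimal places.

(-1.1875, 2.4375)

At (-1/2, 1/2): F = (-4.0000, -0.7500).
Jacobian J = [[6·x, 2·y], [y - 3, x]].
At the point, J = [[-3.0000, 1.0000], [-2.5000, -0.5000]] (det J = 4.0000).
Solving J·Δ = −F gives Δ = (-0.6875, 1.9375).
Then the next iterate is (x, y)₁ = (-1.1875, 2.4375).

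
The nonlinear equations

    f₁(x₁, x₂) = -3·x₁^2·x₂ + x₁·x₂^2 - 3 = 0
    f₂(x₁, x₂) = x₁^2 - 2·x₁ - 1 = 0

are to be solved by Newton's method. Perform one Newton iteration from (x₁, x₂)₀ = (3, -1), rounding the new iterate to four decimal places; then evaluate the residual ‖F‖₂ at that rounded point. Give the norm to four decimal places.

6.3633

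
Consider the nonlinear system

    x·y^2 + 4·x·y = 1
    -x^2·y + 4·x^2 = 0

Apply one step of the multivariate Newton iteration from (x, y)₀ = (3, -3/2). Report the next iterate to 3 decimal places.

At (3, -3/2): F = (-12.250, 49.500).
Jacobian J = [[y^2 + 4·y, 2·x·y + 4·x], [-2·x·y + 8·x, -x^2]].
At the point, J = [[-3.750, 3.000], [33.000, -9.000]] (det J = -65.250).
Solving J·Δ = −F gives Δ = (-0.586, 3.351).
Then the next iterate is (x, y)₁ = (2.414, 1.851).

(2.414, 1.851)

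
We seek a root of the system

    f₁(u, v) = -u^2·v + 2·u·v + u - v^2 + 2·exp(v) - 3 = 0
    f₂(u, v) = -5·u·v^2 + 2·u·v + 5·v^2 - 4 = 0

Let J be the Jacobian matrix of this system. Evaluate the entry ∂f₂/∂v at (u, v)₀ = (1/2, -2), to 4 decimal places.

∂f₂/∂v = -10·u·v + 2·u + 10·v.
At (1/2, -2) this is -9.0000.

-9.0000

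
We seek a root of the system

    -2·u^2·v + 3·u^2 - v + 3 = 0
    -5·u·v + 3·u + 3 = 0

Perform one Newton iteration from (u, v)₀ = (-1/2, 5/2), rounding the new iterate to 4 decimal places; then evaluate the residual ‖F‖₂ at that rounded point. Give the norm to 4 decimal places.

11.3523

At (-1/2, 5/2): F = (0.0000, 7.7500).
Jacobian J = [[-4·u·v + 6·u, -2·u^2 - 1], [-5·v + 3, -5·u]].
At the point, J = [[2.0000, -1.5000], [-9.5000, 2.5000]] (det J = -9.2500).
Solving J·Δ = −F gives Δ = (1.2568, 1.6757).
Then the next iterate is (u, v)₁ = (0.7568, 4.1757).
Re-evaluating at (0.7568, 4.1757): F = (-4.240694, -10.530449), so ‖F‖₂ = 11.3523.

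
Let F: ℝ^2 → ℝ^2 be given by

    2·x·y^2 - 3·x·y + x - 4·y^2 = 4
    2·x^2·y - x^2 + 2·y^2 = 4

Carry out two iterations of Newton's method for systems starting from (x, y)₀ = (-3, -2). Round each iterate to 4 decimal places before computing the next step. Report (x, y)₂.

(-1.0206, -0.3431)

At (-3, -2): F = (-65.0000, -41.0000).
Jacobian J = [[2·y^2 - 3·y + 1, 4·x·y - 3·x - 8·y], [4·x·y - 2·x, 2·x^2 + 4·y]].
At the point, J = [[15.0000, 49.0000], [30.0000, 10.0000]] (det J = -1320.0000).
Solving J·Δ = −F gives Δ = (1.0295, 1.0114).
Then the next iterate is (x, y)₁ = (-1.9705, -0.9886).
Round to (-1.9705, -0.9886) and repeat: F = (-19.575586, -13.605421), J = [[5.920460, 21.612445], [11.733145, 3.811340]].
Δ = (0.9499, 0.6455), so (x, y)₂ = (-1.0206, -0.3431).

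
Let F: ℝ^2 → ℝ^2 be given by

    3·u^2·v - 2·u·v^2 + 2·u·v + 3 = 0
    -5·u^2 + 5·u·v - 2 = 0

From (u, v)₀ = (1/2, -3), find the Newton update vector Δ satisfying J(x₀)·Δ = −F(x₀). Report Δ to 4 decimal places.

At (1/2, -3): F = (-11.2500, -10.7500).
Jacobian J = [[6·u·v - 2·v^2 + 2·v, 3·u^2 - 4·u·v + 2·u], [-10·u + 5·v, 5·u]].
At the point, J = [[-33.0000, 7.7500], [-20.0000, 2.5000]] (det J = 72.5000).
Solving J·Δ = −F gives Δ = (-0.7612, -1.7897).

(-0.7612, -1.7897)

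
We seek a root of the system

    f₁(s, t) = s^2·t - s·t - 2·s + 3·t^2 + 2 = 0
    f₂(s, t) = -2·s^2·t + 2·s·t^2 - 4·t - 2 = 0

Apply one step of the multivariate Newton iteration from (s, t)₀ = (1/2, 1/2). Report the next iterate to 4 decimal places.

At (1/2, 1/2): F = (1.6250, -4.0000).
Jacobian J = [[2·s·t - t - 2, s^2 - s + 6·t], [-4·s·t + 2·t^2, -2·s^2 + 4·s·t - 4]].
At the point, J = [[-2.0000, 2.7500], [-0.5000, -3.5000]] (det J = 8.3750).
Solving J·Δ = −F gives Δ = (-0.6343, -1.0522).
Then the next iterate is (s, t)₁ = (-0.1343, -0.5522).

(-0.1343, -0.5522)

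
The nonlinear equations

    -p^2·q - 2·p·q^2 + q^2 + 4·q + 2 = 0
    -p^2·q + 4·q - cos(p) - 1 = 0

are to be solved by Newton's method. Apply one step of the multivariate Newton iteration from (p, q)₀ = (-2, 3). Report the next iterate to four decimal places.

(-1.9474, 1.4439)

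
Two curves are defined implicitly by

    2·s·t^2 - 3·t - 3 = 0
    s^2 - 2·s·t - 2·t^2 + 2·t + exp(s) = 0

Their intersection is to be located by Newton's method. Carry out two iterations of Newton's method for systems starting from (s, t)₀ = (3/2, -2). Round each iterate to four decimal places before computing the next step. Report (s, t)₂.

At (3/2, -2): F = (15.0000, 0.731689).
Jacobian J = [[2·t^2, 4·s·t - 3], [2·s - 2·t + exp(s), -2·s - 4·t + 2]].
At the point, J = [[8.0000, -15.0000], [11.481689, 7.0000]] (det J = 228.225336).
Solving J·Δ = −F gives Δ = (-0.5082, 0.7290).
Then the next iterate is (s, t)₁ = (0.9918, -1.2710).
Round to (0.9918, -1.2710) and repeat: F = (4.017389, 0.428024), J = [[3.230882, -8.042311], [7.221683, 5.1004]].
Δ = (-0.3210, 0.3706), so (s, t)₂ = (0.6708, -0.9004).

(0.6708, -0.9004)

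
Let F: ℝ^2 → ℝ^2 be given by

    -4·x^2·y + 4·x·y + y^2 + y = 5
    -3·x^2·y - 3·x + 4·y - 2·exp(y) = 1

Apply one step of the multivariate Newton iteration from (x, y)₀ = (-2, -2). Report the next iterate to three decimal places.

At (-2, -2): F = (45.000, 20.72933).
Jacobian J = [[-8·x·y + 4·y, -4·x^2 + 4·x + 2·y + 1], [-6·x·y - 3, -3·x^2 - 2·exp(y) + 4]].
At the point, J = [[-40.000, -27.000], [-27.000, -8.27067]] (det J = -398.17318).
Solving J·Δ = −F gives Δ = (0.471, 0.969).
Then the next iterate is (x, y)₁ = (-1.529, -1.031).

(-1.529, -1.031)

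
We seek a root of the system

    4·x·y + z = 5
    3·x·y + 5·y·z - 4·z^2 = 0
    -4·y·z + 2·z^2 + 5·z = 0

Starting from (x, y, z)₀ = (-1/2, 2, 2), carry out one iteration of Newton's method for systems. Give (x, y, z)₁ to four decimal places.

At (-1/2, 2, 2): F = (-7.0000, 1.0000, 2.0000).
Jacobian J = [[4·y, 4·x, 1], [3·y, 3·x + 5·z, 5·y - 8·z], [0, -4·z, -4·y + 4·z + 5]].
At the point, J = [[8.0000, -2.0000, 1.0000], [6.0000, 8.5000, -6.0000], [0.0000, -8.0000, 5.0000]] (det J = -32.0000).
Solving J·Δ = −F gives Δ = (1.4844, 11.1875, 17.5000).
Then the next iterate is (x, y, z)₁ = (0.9844, 13.1875, 19.5000).

(0.9844, 13.1875, 19.5000)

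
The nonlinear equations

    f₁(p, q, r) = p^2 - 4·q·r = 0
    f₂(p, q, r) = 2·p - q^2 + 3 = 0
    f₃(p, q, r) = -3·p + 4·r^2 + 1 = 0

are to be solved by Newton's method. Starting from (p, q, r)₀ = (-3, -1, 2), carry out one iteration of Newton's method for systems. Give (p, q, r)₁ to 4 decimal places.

(-1.0000, -1.0000, 0.7500)

At (-3, -1, 2): F = (17.0000, -4.0000, 26.0000).
Jacobian J = [[2·p, -4·r, -4·q], [2, -2·q, 0], [-3, 0, 8·r]].
At the point, J = [[-6.0000, -8.0000, 4.0000], [2.0000, 2.0000, 0.0000], [-3.0000, 0.0000, 16.0000]] (det J = 88.0000).
Solving J·Δ = −F gives Δ = (2.0000, 0.0000, -1.2500).
Then the next iterate is (p, q, r)₁ = (-1.0000, -1.0000, 0.7500).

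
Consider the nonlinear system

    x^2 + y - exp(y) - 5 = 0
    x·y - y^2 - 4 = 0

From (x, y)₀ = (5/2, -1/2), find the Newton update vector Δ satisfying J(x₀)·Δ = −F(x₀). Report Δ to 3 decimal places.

(-0.151, 1.550)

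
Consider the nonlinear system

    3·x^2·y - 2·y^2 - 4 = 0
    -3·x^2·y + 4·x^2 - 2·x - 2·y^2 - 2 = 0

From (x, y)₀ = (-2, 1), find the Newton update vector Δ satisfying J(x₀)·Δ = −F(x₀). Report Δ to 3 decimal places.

At (-2, 1): F = (6.000, 4.000).
Jacobian J = [[6·x·y, 3·x^2 - 4·y], [-6·x·y + 8·x - 2, -3·x^2 - 4·y]].
At the point, J = [[-12.000, 8.000], [-6.000, -16.000]] (det J = 240.000).
Solving J·Δ = −F gives Δ = (0.533, 0.050).

(0.533, 0.050)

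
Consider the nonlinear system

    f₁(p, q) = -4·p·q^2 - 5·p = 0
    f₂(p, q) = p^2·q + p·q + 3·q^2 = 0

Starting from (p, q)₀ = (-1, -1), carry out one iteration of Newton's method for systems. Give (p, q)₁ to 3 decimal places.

(-0.516, -0.419)

At (-1, -1): F = (9.000, 3.000).
Jacobian J = [[-4·q^2 - 5, -8·p·q], [2·p·q + q, p^2 + p + 6·q]].
At the point, J = [[-9.000, -8.000], [1.000, -6.000]] (det J = 62.000).
Solving J·Δ = −F gives Δ = (0.484, 0.581).
Then the next iterate is (p, q)₁ = (-0.516, -0.419).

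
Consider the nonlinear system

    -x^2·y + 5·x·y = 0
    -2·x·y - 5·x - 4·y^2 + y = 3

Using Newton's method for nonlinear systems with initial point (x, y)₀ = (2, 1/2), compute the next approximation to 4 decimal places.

At (2, 1/2): F = (3.0000, -15.5000).
Jacobian J = [[-2·x·y + 5·y, -x^2 + 5·x], [-2·y - 5, -2·x - 8·y + 1]].
At the point, J = [[0.5000, 6.0000], [-6.0000, -7.0000]] (det J = 32.5000).
Solving J·Δ = −F gives Δ = (-2.2154, -0.3154).
Then the next iterate is (x, y)₁ = (-0.2154, 0.1846).

(-0.2154, 0.1846)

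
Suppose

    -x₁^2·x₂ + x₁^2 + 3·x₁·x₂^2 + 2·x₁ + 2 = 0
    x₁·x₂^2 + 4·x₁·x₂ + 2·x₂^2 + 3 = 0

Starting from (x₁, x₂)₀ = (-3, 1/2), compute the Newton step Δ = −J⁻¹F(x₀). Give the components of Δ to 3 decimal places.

(0.817, -0.109)

At (-3, 1/2): F = (-1.750, -3.250).
Jacobian J = [[-2·x₁·x₂ + 2·x₁ + 3·x₂^2 + 2, -x₁^2 + 6·x₁·x₂], [x₂^2 + 4·x₂, 2·x₁·x₂ + 4·x₁ + 4·x₂]].
At the point, J = [[-0.250, -18.000], [2.250, -13.000]] (det J = 43.750).
Solving J·Δ = −F gives Δ = (0.817, -0.109).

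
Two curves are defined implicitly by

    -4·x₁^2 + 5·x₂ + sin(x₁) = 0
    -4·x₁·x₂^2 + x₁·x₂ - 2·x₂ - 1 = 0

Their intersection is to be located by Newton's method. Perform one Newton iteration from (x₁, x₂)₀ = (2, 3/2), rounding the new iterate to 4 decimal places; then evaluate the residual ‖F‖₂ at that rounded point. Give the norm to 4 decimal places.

At (2, 3/2): F = (-7.590703, -19.0000).
Jacobian J = [[-8·x₁ + cos(x₁), 5], [-4·x₂^2 + x₂, -8·x₁·x₂ + x₁ - 2]].
At the point, J = [[-16.416147, 5.0000], [-7.5000, -24.0000]] (det J = 431.487524).
Solving J·Δ = −F gives Δ = (-0.6424, -0.5909).
Then the next iterate is (x₁, x₂)₁ = (1.3576, 0.9091).
Re-evaluating at (1.3576, 0.9091): F = (-1.849451, -6.072029), so ‖F‖₂ = 6.3474.

6.3474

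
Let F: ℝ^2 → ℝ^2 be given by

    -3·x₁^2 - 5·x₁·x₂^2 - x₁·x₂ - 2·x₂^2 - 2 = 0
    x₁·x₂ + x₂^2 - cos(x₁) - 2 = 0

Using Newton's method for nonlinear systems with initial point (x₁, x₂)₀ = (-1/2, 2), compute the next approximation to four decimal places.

(-0.4919, 1.9615)

At (-1/2, 2): F = (0.2500, 0.122417).
Jacobian J = [[-6·x₁ - 5·x₂^2 - x₂, -10·x₁·x₂ - x₁ - 4·x₂], [x₂ + sin(x₁), x₁ + 2·x₂]].
At the point, J = [[-19.0000, 2.5000], [1.520574, 3.5000]] (det J = -70.301436).
Solving J·Δ = −F gives Δ = (0.0081, -0.0385).
Then the next iterate is (x₁, x₂)₁ = (-0.4919, 1.9615).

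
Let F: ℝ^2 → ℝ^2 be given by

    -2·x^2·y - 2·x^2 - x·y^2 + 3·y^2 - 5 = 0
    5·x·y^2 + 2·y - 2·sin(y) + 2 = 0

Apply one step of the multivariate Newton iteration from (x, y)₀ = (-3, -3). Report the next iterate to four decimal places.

At (-3, -3): F = (85.0000, -138.717760).
Jacobian J = [[-4·x·y - 4·x - y^2, -2·x^2 - 2·x·y + 6·y], [5·y^2, 10·x·y - 2·cos(y) + 2]].
At the point, J = [[-33.0000, -54.0000], [45.0000, 93.979985]] (det J = -671.339505).
Solving J·Δ = −F gives Δ = (0.7411, 1.1212).
Then the next iterate is (x, y)₁ = (-2.2589, -1.8788).

(-2.2589, -1.8788)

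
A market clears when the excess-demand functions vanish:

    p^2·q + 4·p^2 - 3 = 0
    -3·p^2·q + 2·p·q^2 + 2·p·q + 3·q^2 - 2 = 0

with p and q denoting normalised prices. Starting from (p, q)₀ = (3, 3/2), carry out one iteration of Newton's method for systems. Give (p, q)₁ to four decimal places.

At (3, 3/2): F = (46.5000, -13.2500).
Jacobian J = [[2·p·q + 8·p, p^2], [-6·p·q + 2·q^2 + 2·q, -3·p^2 + 4·p·q + 2·p + 6·q]].
At the point, J = [[33.0000, 9.0000], [-19.5000, 6.0000]] (det J = 373.5000).
Solving J·Δ = −F gives Δ = (-1.0663, -1.2570).
Then the next iterate is (p, q)₁ = (1.9337, 0.2430).

(1.9337, 0.2430)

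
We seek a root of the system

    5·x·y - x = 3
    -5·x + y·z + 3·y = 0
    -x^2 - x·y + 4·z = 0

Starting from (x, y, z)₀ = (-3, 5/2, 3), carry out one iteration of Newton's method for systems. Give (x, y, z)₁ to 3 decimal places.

(0.261, 2.500, -2.478)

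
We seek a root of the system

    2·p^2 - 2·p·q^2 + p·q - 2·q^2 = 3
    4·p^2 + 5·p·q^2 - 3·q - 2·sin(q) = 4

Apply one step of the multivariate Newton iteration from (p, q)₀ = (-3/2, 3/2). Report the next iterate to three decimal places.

At (-3/2, 3/2): F = (1.500, -18.36999).
Jacobian J = [[4·p - 2·q^2 + q, -4·p·q + p - 4·q], [8·p + 5·q^2, 10·p·q - 2·cos(q) - 3]].
At the point, J = [[-9.000, 1.500], [-0.750, -25.64147]] (det J = 231.89827).
Solving J·Δ = −F gives Δ = (0.047, -0.718).
Then the next iterate is (p, q)₁ = (-1.453, 0.782).

(-1.453, 0.782)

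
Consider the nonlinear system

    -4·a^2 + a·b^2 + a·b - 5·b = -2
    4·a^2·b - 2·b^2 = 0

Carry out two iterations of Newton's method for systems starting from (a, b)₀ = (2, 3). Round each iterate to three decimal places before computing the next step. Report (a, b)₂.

At (2, 3): F = (-5.000, 30.000).
Jacobian J = [[-8·a + b^2 + b, 2·a·b + a - 5], [8·a·b, 4·a^2 - 4·b]].
At the point, J = [[-4.000, 9.000], [48.000, 4.000]] (det J = -448.000).
Solving J·Δ = −F gives Δ = (-0.647, 0.268).
Then the next iterate is (a, b)₁ = (1.353, 3.268).
Round to (1.353, 3.268) and repeat: F = (-2.79103, 2.57007), J = [[3.12382, 5.19621], [35.37283, -5.74956]].
Δ = (0.013, 0.529), so (a, b)₂ = (1.366, 3.797).

(1.366, 3.797)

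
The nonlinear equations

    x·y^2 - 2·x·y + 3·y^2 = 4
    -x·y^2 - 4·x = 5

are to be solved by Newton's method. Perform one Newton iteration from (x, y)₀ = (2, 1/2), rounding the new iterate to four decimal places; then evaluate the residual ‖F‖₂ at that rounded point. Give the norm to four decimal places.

16.5384

At (2, 1/2): F = (-4.7500, -13.5000).
Jacobian J = [[y^2 - 2·y, 2·x·y - 2·x + 6·y], [-y^2 - 4, -2·x·y]].
At the point, J = [[-0.7500, 1.0000], [-4.2500, -2.0000]] (det J = 5.7500).
Solving J·Δ = −F gives Δ = (-4.0000, 1.7500).
Then the next iterate is (x, y)₁ = (-2.0000, 2.2500).
Re-evaluating at (-2.0000, 2.2500): F = (10.0625, 13.1250), so ‖F‖₂ = 16.5384.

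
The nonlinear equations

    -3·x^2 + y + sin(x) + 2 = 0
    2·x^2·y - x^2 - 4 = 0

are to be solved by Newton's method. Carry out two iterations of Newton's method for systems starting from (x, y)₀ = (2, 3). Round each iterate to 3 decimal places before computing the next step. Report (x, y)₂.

(1.284, 1.883)

At (2, 3): F = (-6.09070, 16.000).
Jacobian J = [[-6·x + cos(x), 1], [4·x·y - 2·x, 2·x^2]].
At the point, J = [[-12.41615, 1.000], [20.000, 8.000]] (det J = -119.32917).
Solving J·Δ = −F gives Δ = (-0.542, -0.644).
Then the next iterate is (x, y)₁ = (1.458, 2.356).
Round to (1.458, 2.356) and repeat: F = (-1.02765, 3.89084), J = [[-8.63544, 1.000], [10.82419, 4.25153]].
Δ = (-0.174, -0.473), so (x, y)₂ = (1.284, 1.883).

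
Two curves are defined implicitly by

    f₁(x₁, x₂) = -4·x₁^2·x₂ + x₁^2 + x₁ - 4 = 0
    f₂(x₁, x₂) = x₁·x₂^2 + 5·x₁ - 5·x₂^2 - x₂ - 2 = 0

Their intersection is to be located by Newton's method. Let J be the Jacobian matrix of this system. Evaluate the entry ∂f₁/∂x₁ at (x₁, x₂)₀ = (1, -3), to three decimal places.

27.000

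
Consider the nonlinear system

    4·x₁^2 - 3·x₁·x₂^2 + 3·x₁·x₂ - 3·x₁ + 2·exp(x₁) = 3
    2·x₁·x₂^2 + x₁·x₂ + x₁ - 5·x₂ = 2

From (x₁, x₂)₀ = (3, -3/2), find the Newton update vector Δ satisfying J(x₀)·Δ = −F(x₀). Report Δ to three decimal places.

(-1.084, 0.658)

At (3, -3/2): F = (30.42107, 17.500).
Jacobian J = [[8·x₁ - 3·x₂^2 + 3·x₂ + 2·exp(x₁) - 3, -6·x₁·x₂ + 3·x₁], [2·x₂^2 + x₂ + 1, 4·x₁·x₂ + x₁ - 5]].
At the point, J = [[49.92107, 36.000], [4.000, -20.000]] (det J = -1142.42148).
Solving J·Δ = −F gives Δ = (-1.084, 0.658).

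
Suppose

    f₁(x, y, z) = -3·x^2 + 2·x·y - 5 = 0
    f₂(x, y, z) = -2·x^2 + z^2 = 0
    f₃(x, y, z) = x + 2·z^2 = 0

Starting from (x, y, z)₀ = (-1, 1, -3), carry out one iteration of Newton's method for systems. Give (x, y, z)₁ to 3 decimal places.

(-0.571, -2.286, -1.548)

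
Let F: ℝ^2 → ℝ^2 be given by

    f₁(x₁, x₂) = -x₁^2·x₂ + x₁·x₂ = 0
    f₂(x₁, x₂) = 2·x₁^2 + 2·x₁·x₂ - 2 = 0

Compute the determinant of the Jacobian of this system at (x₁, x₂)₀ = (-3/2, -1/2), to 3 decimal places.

J = [[-2·x₁·x₂ + x₂, -x₁^2 + x₁], [4·x₁ + 2·x₂, 2·x₁]].
At the point, J = [[-2.000, -3.750], [-7.000, -3.000]].
det J = -20.250.

-20.250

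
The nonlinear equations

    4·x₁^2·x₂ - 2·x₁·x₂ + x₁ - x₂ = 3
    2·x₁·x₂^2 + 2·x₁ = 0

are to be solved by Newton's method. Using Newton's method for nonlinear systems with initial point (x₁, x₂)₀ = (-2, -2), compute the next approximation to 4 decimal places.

At (-2, -2): F = (-43.0000, -20.0000).
Jacobian J = [[8·x₁·x₂ - 2·x₂ + 1, 4·x₁^2 - 2·x₁ - 1], [2·x₂^2 + 2, 4·x₁·x₂]].
At the point, J = [[37.0000, 19.0000], [10.0000, 16.0000]] (det J = 402.0000).
Solving J·Δ = −F gives Δ = (0.7662, 0.7711).
Then the next iterate is (x₁, x₂)₁ = (-1.2338, -1.2289).

(-1.2338, -1.2289)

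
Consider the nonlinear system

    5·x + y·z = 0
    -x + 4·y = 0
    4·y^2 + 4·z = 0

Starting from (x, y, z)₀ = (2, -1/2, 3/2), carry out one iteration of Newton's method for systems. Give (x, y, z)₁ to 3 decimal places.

(-0.119, -0.030, 0.220)

At (2, -1/2, 3/2): F = (9.250, -4.000, 7.000).
Jacobian J = [[5, z, y], [-1, 4, 0], [0, 8·y, 4]].
At the point, J = [[5.000, 1.500, -0.500], [-1.000, 4.000, 0.000], [0.000, -4.000, 4.000]] (det J = 84.000).
Solving J·Δ = −F gives Δ = (-2.119, 0.470, -1.280).
Then the next iterate is (x, y, z)₁ = (-0.119, -0.030, 0.220).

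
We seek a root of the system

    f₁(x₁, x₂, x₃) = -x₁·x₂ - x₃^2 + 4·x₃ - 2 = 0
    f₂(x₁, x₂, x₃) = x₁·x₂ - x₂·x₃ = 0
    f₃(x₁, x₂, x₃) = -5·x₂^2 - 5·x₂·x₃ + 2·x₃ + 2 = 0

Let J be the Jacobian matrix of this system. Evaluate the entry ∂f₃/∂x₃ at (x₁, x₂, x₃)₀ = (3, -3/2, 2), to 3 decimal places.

9.500

∂f₃/∂x₃ = -5·x₂ + 2.
At (3, -3/2, 2) this is 9.500.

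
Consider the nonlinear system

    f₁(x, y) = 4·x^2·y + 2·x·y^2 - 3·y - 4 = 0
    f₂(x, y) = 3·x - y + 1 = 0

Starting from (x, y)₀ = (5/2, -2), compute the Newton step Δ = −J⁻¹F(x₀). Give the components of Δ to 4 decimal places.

(-0.2692, 9.6923)

At (5/2, -2): F = (-28.0000, 10.5000).
Jacobian J = [[8·x·y + 2·y^2, 4·x^2 + 4·x·y - 3], [3, -1]].
At the point, J = [[-32.0000, 2.0000], [3.0000, -1.0000]] (det J = 26.0000).
Solving J·Δ = −F gives Δ = (-0.2692, 9.6923).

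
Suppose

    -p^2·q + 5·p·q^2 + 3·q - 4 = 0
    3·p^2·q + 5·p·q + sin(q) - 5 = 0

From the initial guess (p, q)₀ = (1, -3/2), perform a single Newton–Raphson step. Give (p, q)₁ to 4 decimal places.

At (1, -3/2): F = (4.2500, -17.997495).
Jacobian J = [[-2·p·q + 5·q^2, -p^2 + 10·p·q + 3], [6·p·q + 5·q, 3·p^2 + 5·p + cos(q)]].
At the point, J = [[14.2500, -13.0000], [-16.5000, 8.070737]] (det J = -99.491995).
Solving J·Δ = −F gives Δ = (-2.0069, -1.8729).
Then the next iterate is (p, q)₁ = (-1.0069, -3.3729).

(-1.0069, -3.3729)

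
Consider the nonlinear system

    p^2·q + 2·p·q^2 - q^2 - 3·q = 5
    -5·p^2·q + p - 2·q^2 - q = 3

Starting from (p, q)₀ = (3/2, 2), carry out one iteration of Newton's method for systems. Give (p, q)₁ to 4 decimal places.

(4.4505, -3.9044)

At (3/2, 2): F = (1.5000, -34.0000).
Jacobian J = [[2·p·q + 2·q^2, p^2 + 4·p·q - 2·q - 3], [-10·p·q + 1, -5·p^2 - 4·q - 1]].
At the point, J = [[14.0000, 7.2500], [-29.0000, -20.2500]] (det J = -73.2500).
Solving J·Δ = −F gives Δ = (2.9505, -5.9044).
Then the next iterate is (p, q)₁ = (4.4505, -3.9044).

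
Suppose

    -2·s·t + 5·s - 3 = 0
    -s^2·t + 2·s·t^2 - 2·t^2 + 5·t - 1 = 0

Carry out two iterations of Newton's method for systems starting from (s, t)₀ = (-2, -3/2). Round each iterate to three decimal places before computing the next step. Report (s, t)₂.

(0.477, 0.025)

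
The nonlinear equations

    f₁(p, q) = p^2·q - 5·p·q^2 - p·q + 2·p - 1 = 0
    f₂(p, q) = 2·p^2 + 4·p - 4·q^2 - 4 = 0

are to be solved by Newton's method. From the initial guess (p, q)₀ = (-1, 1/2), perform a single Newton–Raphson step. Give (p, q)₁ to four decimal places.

(-18.3333, -1.2500)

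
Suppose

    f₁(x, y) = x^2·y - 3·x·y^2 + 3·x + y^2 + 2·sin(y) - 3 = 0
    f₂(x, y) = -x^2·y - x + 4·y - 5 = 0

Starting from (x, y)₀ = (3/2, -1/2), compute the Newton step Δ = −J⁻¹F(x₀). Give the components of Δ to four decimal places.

(21.6376, -1.9679)

At (3/2, -1/2): F = (-1.458851, -7.3750).
Jacobian J = [[2·x·y - 3·y^2 + 3, x^2 - 6·x·y + 2·y + 2·cos(y)], [-2·x·y - 1, -x^2 + 4]].
At the point, J = [[0.7500, 7.505165], [0.5000, 1.7500]] (det J = -2.440083).
Solving J·Δ = −F gives Δ = (21.6376, -1.9679).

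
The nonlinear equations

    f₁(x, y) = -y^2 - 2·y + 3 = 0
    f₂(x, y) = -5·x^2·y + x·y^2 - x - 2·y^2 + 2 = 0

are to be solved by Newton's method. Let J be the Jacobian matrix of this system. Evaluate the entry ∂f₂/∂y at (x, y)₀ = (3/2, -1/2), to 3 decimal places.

∂f₂/∂y = -5·x^2 + 2·x·y - 4·y.
At (3/2, -1/2) this is -10.750.

-10.750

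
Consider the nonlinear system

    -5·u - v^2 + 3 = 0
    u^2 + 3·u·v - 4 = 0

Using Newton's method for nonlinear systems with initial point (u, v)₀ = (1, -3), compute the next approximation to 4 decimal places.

(-0.4444, -2.3704)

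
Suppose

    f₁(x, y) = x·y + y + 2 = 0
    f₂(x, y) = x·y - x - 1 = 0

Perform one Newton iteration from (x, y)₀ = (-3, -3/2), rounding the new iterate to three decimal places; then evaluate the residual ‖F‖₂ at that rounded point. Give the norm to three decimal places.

At (-3, -3/2): F = (5.000, 6.500).
Jacobian J = [[y, x + 1], [y - 1, x]].
At the point, J = [[-1.500, -2.000], [-2.500, -3.000]] (det J = -0.500).
Solving J·Δ = −F gives Δ = (-4.000, 5.500).
Then the next iterate is (x, y)₁ = (-7.000, 4.000).
Re-evaluating at (-7.000, 4.000): F = (-22.000, -22.000), so ‖F‖₂ = 31.113.

31.113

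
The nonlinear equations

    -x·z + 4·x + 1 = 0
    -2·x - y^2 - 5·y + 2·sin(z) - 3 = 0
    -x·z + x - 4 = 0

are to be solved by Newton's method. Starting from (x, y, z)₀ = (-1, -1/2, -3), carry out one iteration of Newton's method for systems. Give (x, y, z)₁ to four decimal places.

At (-1, -1/2, -3): F = (-6.0000, 0.967760, -8.0000).
Jacobian J = [[-z + 4, 0, -x], [-2, -2·y - 5, 2·cos(z)], [-z + 1, 0, -x]].
At the point, J = [[7.0000, 0.0000, 1.0000], [-2.0000, -4.0000, -1.979985], [4.0000, 0.0000, 1.0000]] (det J = -12.0000).
Solving J·Δ = −F gives Δ = (-0.6667, -4.7047, 10.6667).
Then the next iterate is (x, y, z)₁ = (-1.6667, -5.2047, 7.6667).

(-1.6667, -5.2047, 7.6667)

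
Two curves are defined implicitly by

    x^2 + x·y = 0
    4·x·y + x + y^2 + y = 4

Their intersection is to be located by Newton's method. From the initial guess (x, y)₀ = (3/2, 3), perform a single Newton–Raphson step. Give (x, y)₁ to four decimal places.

At (3/2, 3): F = (6.7500, 27.5000).
Jacobian J = [[2·x + y, x], [4·y + 1, 4·x + 2·y + 1]].
At the point, J = [[6.0000, 1.5000], [13.0000, 13.0000]] (det J = 58.5000).
Solving J·Δ = −F gives Δ = (-0.7949, -1.3205).
Then the next iterate is (x, y)₁ = (0.7051, 1.6795).

(0.7051, 1.6795)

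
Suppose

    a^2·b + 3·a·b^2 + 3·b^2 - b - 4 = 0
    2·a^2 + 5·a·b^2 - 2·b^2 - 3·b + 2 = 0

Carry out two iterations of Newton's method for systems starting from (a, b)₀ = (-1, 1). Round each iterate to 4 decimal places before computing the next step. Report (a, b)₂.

(1.2208, 0.9226)

At (-1, 1): F = (-4.0000, -6.0000).
Jacobian J = [[2·a·b + 3·b^2, a^2 + 6·a·b + 6·b - 1], [4·a + 5·b^2, 10·a·b - 4·b - 3]].
At the point, J = [[1.0000, 0.0000], [1.0000, -17.0000]] (det J = -17.0000).
Solving J·Δ = −F gives Δ = (4.0000, -0.1176).
Then the next iterate is (a, b)₁ = (3.0000, 0.8824).
Round to (3.0000, 0.8824) and repeat: F = (12.402757, 27.474987), J = [[7.630289, 29.1776], [15.893149, 19.9424]].
Δ = (-1.7792, 0.0402), so (a, b)₂ = (1.2208, 0.9226).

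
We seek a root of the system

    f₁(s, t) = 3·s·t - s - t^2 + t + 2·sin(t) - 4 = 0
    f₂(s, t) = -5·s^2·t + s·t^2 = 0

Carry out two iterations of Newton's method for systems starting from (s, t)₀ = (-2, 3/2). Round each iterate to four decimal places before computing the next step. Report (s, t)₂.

(-3.6909, -0.5469)

At (-2, 3/2): F = (-9.755010, -34.5000).
Jacobian J = [[3·t - 1, 3·s - 2·t + 2·cos(t) + 1], [-10·s·t + t^2, -5·s^2 + 2·s·t]].
At the point, J = [[3.5000, -7.858526], [32.2500, -26.0000]] (det J = 162.437450).
Solving J·Δ = −F gives Δ = (0.1077, -1.1934).
Then the next iterate is (s, t)₁ = (-1.8923, 0.3066).
Round to (-1.8923, 0.3066) and repeat: F = (-3.032003, -5.667248), J = [[-0.0802, -3.383369], [5.895795, -19.064355]].
Δ = (-1.7986, -0.8535), so (s, t)₂ = (-3.6909, -0.5469).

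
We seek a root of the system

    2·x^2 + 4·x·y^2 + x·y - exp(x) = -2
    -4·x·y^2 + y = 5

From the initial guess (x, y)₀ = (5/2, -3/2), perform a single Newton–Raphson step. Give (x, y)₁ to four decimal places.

At (5/2, -3/2): F = (21.067506, -29.0000).
Jacobian J = [[4·x + 4·y^2 + y - exp(x), 8·x·y + x], [-4·y^2, -8·x·y + 1]].
At the point, J = [[5.317506, -27.5000], [-9.0000, 31.0000]] (det J = -82.657313).
Solving J·Δ = −F gives Δ = (-1.7471, 0.4283).
Then the next iterate is (x, y)₁ = (0.7529, -1.0717).

(0.7529, -1.0717)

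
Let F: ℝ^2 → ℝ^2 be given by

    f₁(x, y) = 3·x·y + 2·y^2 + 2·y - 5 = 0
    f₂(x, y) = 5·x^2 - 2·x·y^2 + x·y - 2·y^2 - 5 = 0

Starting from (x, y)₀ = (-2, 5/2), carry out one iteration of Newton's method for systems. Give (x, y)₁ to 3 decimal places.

(-1.354, 2.109)

At (-2, 5/2): F = (-2.500, 22.500).
Jacobian J = [[3·y, 3·x + 4·y + 2], [10·x - 2·y^2 + y, -4·x·y + x - 4·y]].
At the point, J = [[7.500, 6.000], [-30.000, 8.000]] (det J = 240.000).
Solving J·Δ = −F gives Δ = (0.646, -0.391).
Then the next iterate is (x, y)₁ = (-1.354, 2.109).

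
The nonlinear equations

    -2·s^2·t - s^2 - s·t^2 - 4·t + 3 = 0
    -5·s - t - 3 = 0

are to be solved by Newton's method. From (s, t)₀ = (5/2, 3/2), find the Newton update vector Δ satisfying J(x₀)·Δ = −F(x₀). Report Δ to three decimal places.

(-3.830, 2.150)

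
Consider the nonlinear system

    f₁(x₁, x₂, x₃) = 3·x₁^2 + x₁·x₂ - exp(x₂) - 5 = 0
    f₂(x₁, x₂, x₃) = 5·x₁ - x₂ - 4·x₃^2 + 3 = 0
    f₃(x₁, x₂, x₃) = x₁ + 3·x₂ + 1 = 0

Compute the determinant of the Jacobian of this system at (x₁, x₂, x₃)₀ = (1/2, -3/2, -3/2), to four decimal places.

J = [[6·x₁ + x₂, x₁ - exp(x₂), 0], [5, -1, -8·x₃], [1, 3, 0]].
At the point, J = [[1.5000, 0.276870, 0.0000], [5.0000, -1.0000, 12.0000], [1.0000, 3.0000, 0.0000]].
det J = -50.6776.

-50.6776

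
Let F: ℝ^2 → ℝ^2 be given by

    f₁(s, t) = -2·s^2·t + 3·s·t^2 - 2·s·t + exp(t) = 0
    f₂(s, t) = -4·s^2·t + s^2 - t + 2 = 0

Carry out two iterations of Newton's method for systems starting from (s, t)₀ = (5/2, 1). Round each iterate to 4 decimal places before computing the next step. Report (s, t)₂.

(1.2918, 0.6223)

At (5/2, 1): F = (-7.281718, -17.7500).
Jacobian J = [[-4·s·t + 3·t^2 - 2·t, -2·s^2 + 6·s·t - 2·s + exp(t)], [-8·s·t + 2·s, -4·s^2 - 1]].
At the point, J = [[-9.0000, 0.218282], [-15.0000, -26.0000]] (det J = 237.274227).
Solving J·Δ = −F gives Δ = (-0.8142, -0.2129).
Then the next iterate is (s, t)₁ = (1.6858, 0.7871).
Round to (1.6858, 0.7871) and repeat: F = (-1.797331, -4.892684), J = [[-5.023193, 1.102932], [-7.243545, -12.367687]].
Δ = (-0.3940, -0.1648), so (s, t)₂ = (1.2918, 0.6223).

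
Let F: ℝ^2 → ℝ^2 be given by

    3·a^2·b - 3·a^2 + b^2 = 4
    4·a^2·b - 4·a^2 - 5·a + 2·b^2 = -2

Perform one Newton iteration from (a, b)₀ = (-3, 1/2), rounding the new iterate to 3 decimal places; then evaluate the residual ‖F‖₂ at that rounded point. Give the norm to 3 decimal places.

18.777

At (-3, 1/2): F = (-17.250, -0.500).
Jacobian J = [[6·a·b - 6·a, 3·a^2 + 2·b], [8·a·b - 8·a - 5, 4·a^2 + 4·b]].
At the point, J = [[9.000, 28.000], [7.000, 38.000]] (det J = 146.000).
Solving J·Δ = −F gives Δ = (4.394, -0.796).
Then the next iterate is (a, b)₁ = (1.394, -0.296).
Re-evaluating at (1.394, -0.296): F = (-11.46769, -14.86850), so ‖F‖₂ = 18.777.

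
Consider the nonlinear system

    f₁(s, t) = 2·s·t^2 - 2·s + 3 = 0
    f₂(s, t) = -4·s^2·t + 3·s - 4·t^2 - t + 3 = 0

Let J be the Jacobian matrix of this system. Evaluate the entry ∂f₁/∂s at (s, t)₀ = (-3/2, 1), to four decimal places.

0.0000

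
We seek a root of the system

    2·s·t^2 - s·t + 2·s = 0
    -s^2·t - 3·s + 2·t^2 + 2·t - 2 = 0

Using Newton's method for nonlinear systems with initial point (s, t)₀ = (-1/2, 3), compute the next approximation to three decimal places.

(-0.535, 1.345)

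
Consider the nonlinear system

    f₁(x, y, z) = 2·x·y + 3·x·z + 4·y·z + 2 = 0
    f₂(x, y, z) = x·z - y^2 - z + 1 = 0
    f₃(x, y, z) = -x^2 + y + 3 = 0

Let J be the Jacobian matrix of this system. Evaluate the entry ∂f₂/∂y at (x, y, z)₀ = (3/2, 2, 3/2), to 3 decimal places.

-4.000

∂f₂/∂y = -2·y.
At (3/2, 2, 3/2) this is -4.000.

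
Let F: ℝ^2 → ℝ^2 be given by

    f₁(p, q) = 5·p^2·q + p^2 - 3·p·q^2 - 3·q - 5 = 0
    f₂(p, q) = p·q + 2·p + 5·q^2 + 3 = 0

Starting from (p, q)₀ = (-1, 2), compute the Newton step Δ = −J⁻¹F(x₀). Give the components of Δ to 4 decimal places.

(-0.0541, -0.9886)

At (-1, 2): F = (12.0000, 19.0000).
Jacobian J = [[10·p·q + 2·p - 3·q^2, 5·p^2 - 6·p·q - 3], [q + 2, p + 10·q]].
At the point, J = [[-34.0000, 14.0000], [4.0000, 19.0000]] (det J = -702.0000).
Solving J·Δ = −F gives Δ = (-0.0541, -0.9886).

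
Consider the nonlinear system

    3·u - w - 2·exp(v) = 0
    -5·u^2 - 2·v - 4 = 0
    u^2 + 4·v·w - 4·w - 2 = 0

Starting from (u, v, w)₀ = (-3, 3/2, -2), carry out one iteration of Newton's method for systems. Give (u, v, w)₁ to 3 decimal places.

At (-3, 3/2, -2): F = (-15.96338, -52.000, 3.000).
Jacobian J = [[3, -2·exp(v), -1], [-10·u, -2, 0], [2·u, 4·w, 4·v - 4]].
At the point, J = [[3.000, -8.96338, -1.000], [30.000, -2.000, 0.000], [-6.000, -8.000, 2.000]] (det J = 777.80269).
Solving J·Δ = −F gives Δ = (1.659, -1.116, -0.986).
Then the next iterate is (u, v, w)₁ = (-1.341, 0.384, -2.986).

(-1.341, 0.384, -2.986)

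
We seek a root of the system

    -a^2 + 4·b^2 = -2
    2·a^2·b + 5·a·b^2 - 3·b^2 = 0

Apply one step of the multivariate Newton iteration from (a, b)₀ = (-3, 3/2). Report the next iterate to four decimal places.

(-2.3333, 1.0000)

At (-3, 3/2): F = (2.0000, -13.5000).
Jacobian J = [[-2·a, 8·b], [4·a·b + 5·b^2, 2·a^2 + 10·a·b - 6·b]].
At the point, J = [[6.0000, 12.0000], [-6.7500, -36.0000]] (det J = -135.0000).
Solving J·Δ = −F gives Δ = (0.6667, -0.5000).
Then the next iterate is (a, b)₁ = (-2.3333, 1.0000).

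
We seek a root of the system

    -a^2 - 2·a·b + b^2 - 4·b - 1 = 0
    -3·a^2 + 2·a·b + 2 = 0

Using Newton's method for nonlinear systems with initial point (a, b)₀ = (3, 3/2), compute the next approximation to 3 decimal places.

At (3, 3/2): F = (-22.750, -16.000).
Jacobian J = [[-2·a - 2·b, -2·a + 2·b - 4], [-6·a + 2·b, 2·a]].
At the point, J = [[-9.000, -7.000], [-15.000, 6.000]] (det J = -159.000).
Solving J·Δ = −F gives Δ = (-1.563, -1.241).
Then the next iterate is (a, b)₁ = (1.437, 0.259).

(1.437, 0.259)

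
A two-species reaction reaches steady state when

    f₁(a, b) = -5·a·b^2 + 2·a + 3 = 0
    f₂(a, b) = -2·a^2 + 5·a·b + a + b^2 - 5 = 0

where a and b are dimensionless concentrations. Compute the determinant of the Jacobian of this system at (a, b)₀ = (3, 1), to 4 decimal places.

-231.0000

J = [[-5·b^2 + 2, -10·a·b], [-4·a + 5·b + 1, 5·a + 2·b]].
At the point, J = [[-3.0000, -30.0000], [-6.0000, 17.0000]].
det J = -231.0000.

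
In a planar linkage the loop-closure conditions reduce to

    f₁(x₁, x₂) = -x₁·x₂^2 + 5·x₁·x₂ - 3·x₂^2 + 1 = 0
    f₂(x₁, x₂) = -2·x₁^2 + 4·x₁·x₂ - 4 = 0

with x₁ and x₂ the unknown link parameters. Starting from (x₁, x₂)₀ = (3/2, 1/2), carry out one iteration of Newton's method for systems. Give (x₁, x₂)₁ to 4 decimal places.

(0.0000, 0.4167)

At (3/2, 1/2): F = (3.6250, -5.5000).
Jacobian J = [[-x₂^2 + 5·x₂, -2·x₁·x₂ + 5·x₁ - 6·x₂], [-4·x₁ + 4·x₂, 4·x₁]].
At the point, J = [[2.2500, 3.0000], [-4.0000, 6.0000]] (det J = 25.5000).
Solving J·Δ = −F gives Δ = (-1.5000, -0.0833).
Then the next iterate is (x₁, x₂)₁ = (0.0000, 0.4167).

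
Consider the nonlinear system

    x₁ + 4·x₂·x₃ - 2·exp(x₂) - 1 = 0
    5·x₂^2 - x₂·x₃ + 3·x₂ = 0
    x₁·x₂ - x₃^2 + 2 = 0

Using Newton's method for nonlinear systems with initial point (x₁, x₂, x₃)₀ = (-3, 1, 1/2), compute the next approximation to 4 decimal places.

(-2.0704, 0.4955, 1.6933)

At (-3, 1, 1/2): F = (-7.436564, 7.5000, -1.2500).
Jacobian J = [[1, 4·x₃ - 2·exp(x₂), 4·x₂], [0, 10·x₂ - x₃ + 3, -x₂], [x₂, x₁, -2·x₃]].
At the point, J = [[1.0000, -3.436564, 4.0000], [0.0000, 12.5000, -1.0000], [1.0000, -3.0000, -1.0000]] (det J = -62.063436).
Solving J·Δ = −F gives Δ = (0.9296, -0.5045, 1.1933).
Then the next iterate is (x₁, x₂, x₃)₁ = (-2.0704, 0.4955, 1.6933).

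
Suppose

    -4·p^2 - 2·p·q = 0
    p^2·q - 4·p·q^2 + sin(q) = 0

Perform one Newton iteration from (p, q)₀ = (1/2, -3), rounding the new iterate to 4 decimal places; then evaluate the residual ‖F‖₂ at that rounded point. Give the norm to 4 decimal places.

2.1399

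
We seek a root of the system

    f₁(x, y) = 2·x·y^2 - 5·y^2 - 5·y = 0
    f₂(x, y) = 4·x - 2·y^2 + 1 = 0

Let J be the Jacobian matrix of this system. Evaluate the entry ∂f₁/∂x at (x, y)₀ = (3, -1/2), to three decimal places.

∂f₁/∂x = 2·y^2.
At (3, -1/2) this is 0.500.

0.500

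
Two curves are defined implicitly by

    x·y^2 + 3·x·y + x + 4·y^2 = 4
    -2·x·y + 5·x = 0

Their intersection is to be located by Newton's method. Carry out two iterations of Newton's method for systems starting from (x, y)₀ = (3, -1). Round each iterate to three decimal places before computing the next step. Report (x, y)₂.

(0.000, -1.000)

At (3, -1): F = (-3.000, 21.000).
Jacobian J = [[y^2 + 3·y + 1, 2·x·y + 3·x + 8·y], [-2·y + 5, -2·x]].
At the point, J = [[-1.000, -5.000], [7.000, -6.000]] (det J = 41.000).
Solving J·Δ = −F gives Δ = (-3.000, 0.000).
Then the next iterate is (x, y)₁ = (0.000, -1.000).
Round to (0.000, -1.000) and repeat: F = (0.000, 0.000), J = [[-1.000, -8.000], [7.000, 0.000]].
Δ = (0.000, 0.000), so (x, y)₂ = (0.000, -1.000).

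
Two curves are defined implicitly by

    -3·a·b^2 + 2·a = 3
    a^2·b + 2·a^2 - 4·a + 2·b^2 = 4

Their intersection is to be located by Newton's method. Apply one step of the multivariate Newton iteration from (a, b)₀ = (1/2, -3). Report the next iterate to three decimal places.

At (1/2, -3): F = (-15.500, 11.750).
Jacobian J = [[-3·b^2 + 2, -6·a·b], [2·a·b + 4·a - 4, a^2 + 4·b]].
At the point, J = [[-25.000, 9.000], [-5.000, -11.750]] (det J = 338.750).
Solving J·Δ = −F gives Δ = (-0.225, 1.096).
Then the next iterate is (a, b)₁ = (0.275, -1.904).

(0.275, -1.904)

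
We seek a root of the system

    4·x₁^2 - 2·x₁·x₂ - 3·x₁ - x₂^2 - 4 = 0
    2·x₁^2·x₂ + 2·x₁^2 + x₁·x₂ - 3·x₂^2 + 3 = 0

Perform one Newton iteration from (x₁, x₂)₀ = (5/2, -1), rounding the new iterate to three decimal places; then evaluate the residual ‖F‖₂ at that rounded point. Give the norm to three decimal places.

3.499

At (5/2, -1): F = (17.500, -2.500).
Jacobian J = [[8·x₁ - 2·x₂ - 3, -2·x₁ - 2·x₂], [4·x₁·x₂ + 4·x₁ + x₂, 2·x₁^2 + x₁ - 6·x₂]].
At the point, J = [[19.000, -3.000], [-1.000, 21.000]] (det J = 396.000).
Solving J·Δ = −F gives Δ = (-0.909, 0.076).
Then the next iterate is (x₁, x₂)₁ = (1.591, -0.924).
Re-evaluating at (1.591, -0.924): F = (3.43852, -0.64666), so ‖F‖₂ = 3.499.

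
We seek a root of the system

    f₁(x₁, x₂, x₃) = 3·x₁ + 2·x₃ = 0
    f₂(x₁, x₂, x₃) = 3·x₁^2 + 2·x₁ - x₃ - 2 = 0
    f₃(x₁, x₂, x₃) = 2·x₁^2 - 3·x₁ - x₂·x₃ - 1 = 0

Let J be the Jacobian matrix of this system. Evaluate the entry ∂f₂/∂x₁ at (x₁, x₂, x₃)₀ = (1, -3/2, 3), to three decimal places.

8.000

∂f₂/∂x₁ = 6·x₁ + 2.
At (1, -3/2, 3) this is 8.000.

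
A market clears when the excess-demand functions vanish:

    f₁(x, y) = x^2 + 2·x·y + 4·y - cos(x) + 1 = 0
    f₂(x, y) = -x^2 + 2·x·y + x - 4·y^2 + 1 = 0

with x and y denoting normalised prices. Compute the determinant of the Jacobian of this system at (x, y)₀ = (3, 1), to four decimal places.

J = [[2·x + 2·y + sin(x), 2·x + 4], [-2·x + 2·y + 1, 2·x - 8·y]].
At the point, J = [[8.141120, 10.0000], [-3.0000, -2.0000]].
det J = 13.7178.

13.7178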